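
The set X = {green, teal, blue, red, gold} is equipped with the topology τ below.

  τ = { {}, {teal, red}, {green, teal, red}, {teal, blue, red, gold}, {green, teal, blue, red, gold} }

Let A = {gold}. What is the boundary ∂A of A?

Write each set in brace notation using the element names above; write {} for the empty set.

{blue, gold}

interior: largest open inside A is {} (from {})
cl via duality: int({green, teal, blue, red}) = {green, teal, red}, so X∖{green, teal, red} = {blue, gold}
cl∖int = {blue, gold}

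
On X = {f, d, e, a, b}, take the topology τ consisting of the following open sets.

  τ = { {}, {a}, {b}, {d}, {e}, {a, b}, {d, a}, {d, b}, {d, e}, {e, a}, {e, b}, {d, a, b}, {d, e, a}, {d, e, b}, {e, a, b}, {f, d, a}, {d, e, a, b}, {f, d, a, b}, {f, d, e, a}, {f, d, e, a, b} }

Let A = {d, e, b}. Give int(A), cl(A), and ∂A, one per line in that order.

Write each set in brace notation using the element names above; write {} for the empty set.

interior: largest open inside A is {d, e, b} (from {}, {b}, {e}, {d}, {d, e}, {d, b}, {e, b}, {d, e, b})
cl via duality: int({f, a}) = {a}, so X∖{a} = {f, d, e, b}
cl∖int = {f}

int(A) = {d, e, b}
cl(A)  = {f, d, e, b}
∂A     = {f}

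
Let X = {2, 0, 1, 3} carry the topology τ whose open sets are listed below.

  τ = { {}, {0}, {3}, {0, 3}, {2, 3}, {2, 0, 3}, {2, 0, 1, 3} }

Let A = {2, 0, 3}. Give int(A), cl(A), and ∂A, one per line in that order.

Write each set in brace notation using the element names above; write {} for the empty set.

int(A) = {2, 0, 3}
cl(A)  = {2, 0, 1, 3}
∂A     = {1}

opens ⊆ A: {}, {0}, {3}, {2, 3}, {0, 3}, {2, 0, 3}; union → int = {2, 0, 3}
complement {1}; its interior {}; cl(A) = X∖{} = {2, 0, 1, 3}
boundary = {2, 0, 1, 3} ∖ {2, 0, 3} = {1}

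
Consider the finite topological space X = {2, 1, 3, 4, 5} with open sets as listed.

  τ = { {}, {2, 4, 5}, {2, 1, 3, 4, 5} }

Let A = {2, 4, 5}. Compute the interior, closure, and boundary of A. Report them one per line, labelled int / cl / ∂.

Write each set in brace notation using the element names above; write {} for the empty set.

U open, U⊆A: {}, {2, 4, 5}. int(A) = ⋃ = {2, 4, 5}
X∖A={1, 3}, int(X∖A)={}, hence cl(A)={2, 1, 3, 4, 5}
∂A: remove int from cl → {1, 3}

int(A) = {2, 4, 5}
cl(A)  = {2, 1, 3, 4, 5}
∂A     = {1, 3}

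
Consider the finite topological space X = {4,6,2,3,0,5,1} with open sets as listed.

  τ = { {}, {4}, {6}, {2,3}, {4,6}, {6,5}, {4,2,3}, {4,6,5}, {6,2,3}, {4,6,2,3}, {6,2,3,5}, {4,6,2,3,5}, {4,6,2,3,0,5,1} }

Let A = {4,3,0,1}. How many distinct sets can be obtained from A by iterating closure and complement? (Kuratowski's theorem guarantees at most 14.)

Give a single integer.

10

complement {6,2,5}; its interior {6,5}; cl(A) = X∖{6,5} = {4,2,3,0,1}
With k = closure, c = complement:
  1. A     = {4,3,0,1}
  2. kA    = {4,2,3,0,1}
  3. cA    = {6,2,5}
  4. ckA   = {6,5}
  5. kcA   = {6,2,3,0,5,1}
  6. kckA  = {6,0,5,1}
  7. ckcA  = {4}
  8. ckckA = {4,2,3}
  9. kckcA = {4,0,1}
  10. ckckcA = {6,2,3,5}
k, c of each give nothing new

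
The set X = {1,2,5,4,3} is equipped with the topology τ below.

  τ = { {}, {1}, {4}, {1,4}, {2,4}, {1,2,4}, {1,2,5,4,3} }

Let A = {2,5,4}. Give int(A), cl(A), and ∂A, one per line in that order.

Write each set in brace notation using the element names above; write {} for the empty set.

U open, U⊆A: {}, {4}, {2,4}. int(A) = ⋃ = {2,4}
X∖A={1,3}, int(X∖A)={1}, hence cl(A)={2,5,4,3}
∂A: remove int from cl → {5,3}

int(A) = {2,4}
cl(A)  = {2,5,4,3}
∂A     = {5,3}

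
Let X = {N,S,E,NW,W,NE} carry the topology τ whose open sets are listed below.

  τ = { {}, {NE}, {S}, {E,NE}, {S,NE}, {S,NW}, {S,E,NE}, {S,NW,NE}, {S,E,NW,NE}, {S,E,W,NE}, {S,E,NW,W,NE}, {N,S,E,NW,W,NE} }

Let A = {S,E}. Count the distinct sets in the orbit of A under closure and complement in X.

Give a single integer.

10

complement {N,NW,W,NE}; its interior {NE}; cl(A) = X∖{NE} = {N,S,E,NW,W}
With k = closure, c = complement:
  1. A     = {S,E}
  2. kA    = {N,S,E,NW,W}
  3. cA    = {N,NW,W,NE}
  4. ckA   = {NE}
  5. kcA   = {N,E,NW,W,NE}
  6. kckA  = {N,E,W,NE}
  7. ckcA  = {S}
  8. ckckA = {S,NW}
  9. kckcA = {N,S,NW,W}
  10. ckckcA = {E,NE}
k, c of each give nothing new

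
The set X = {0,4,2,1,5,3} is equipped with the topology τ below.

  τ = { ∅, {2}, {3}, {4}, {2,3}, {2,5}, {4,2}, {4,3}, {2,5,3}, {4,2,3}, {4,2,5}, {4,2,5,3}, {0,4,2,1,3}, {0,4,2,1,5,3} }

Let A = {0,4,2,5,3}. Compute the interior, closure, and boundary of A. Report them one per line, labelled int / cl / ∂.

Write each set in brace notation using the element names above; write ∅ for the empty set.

int(A) = {4,2,5,3}
cl(A)  = {0,4,2,1,5,3}
∂A     = {0,1}

opens ⊆ A: ∅, {4}, {2}, {3}, {4,3}, {4,2}, {2,3}, {2,5}, {2,5,3}, {4,2,3}, {4,2,5}, {4,2,5,3}; union → int = {4,2,5,3}
complement {1}; its interior ∅; cl(A) = X∖∅ = {0,4,2,1,5,3}
boundary = {0,4,2,1,5,3} ∖ {4,2,5,3} = {0,1}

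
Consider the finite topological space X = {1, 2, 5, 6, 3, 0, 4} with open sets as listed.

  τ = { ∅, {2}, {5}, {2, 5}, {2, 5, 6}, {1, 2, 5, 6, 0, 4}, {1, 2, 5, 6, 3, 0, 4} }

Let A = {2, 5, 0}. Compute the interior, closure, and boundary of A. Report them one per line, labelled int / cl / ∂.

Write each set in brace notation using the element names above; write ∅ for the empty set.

int(A) = {2, 5}
cl(A)  = {1, 2, 5, 6, 3, 0, 4}
∂A     = {1, 6, 3, 0, 4}

open subsets of A: ∅, {2}, {5}, {2, 5}; so int(A) = {2, 5}
closure: X∖int(X∖A) = X∖∅ = {1, 2, 5, 6, 3, 0, 4}
∂A = {1, 2, 5, 6, 3, 0, 4} minus {2, 5} = {1, 6, 3, 0, 4}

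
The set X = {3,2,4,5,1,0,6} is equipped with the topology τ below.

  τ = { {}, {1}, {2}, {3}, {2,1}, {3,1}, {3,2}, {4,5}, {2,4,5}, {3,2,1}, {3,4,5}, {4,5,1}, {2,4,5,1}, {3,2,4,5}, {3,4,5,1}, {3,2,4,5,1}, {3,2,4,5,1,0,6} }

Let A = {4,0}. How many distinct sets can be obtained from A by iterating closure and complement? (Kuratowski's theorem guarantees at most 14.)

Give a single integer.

8

closure: X∖int(X∖A) = X∖{3,2,1} = {4,5,0,6}
Let k=closure and c=complement:
  1. A     = {4,0}
  2. kA    = {4,5,0,6}
  3. cA    = {3,2,5,1,6}
  4. ckA   = {3,2,1}
  5. kcA   = {3,2,4,5,1,0,6}
  6. kckA  = {3,2,1,0,6}
  7. ckcA  = {}
  8. ckckA = {4,5}
— saturated at 8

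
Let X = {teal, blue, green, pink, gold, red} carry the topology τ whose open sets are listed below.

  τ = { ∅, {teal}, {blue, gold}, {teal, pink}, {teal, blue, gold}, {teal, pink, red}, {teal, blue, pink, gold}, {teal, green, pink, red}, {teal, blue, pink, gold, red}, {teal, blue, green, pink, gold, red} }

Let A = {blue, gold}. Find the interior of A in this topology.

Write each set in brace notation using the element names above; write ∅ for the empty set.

opens ⊆ A: ∅, {blue, gold}; union → int = {blue, gold}

{blue, gold}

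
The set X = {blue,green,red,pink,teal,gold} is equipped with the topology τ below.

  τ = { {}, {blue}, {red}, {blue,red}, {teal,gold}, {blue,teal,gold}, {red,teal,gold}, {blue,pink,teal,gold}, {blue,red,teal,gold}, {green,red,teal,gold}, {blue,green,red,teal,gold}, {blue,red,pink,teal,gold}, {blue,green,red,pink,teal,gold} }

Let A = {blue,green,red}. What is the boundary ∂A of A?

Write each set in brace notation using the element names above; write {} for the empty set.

open subsets of A: {}, {red}, {blue}, {blue,red}; so int(A) = {blue,red}
closure: X∖int(X∖A) = X∖{teal,gold} = {blue,green,red,pink}
∂A = {blue,green,red,pink} minus {blue,red} = {green,pink}

{green,pink}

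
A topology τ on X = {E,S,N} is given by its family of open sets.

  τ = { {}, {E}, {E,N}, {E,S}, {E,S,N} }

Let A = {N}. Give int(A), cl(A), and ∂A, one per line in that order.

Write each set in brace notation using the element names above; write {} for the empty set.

interior: largest open inside A is {} (from {})
cl via duality: int({E,S}) = {E,S}, so X∖{E,S} = {N}
cl∖int = {N}

int(A) = {}
cl(A)  = {N}
∂A     = {N}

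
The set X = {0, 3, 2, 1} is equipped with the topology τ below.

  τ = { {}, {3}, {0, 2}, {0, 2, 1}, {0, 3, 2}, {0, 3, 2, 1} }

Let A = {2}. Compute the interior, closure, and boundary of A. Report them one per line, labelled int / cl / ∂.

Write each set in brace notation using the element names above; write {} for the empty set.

interior: largest open inside A is {} (from {})
cl via duality: int({0, 3, 1}) = {3}, so X∖{3} = {0, 2, 1}
cl∖int = {0, 2, 1}

int(A) = {}
cl(A)  = {0, 2, 1}
∂A     = {0, 2, 1}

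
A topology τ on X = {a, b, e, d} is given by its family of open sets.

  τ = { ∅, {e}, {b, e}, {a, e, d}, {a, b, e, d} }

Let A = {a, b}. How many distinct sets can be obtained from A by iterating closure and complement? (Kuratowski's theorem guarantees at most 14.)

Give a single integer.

closure: X∖int(X∖A) = X∖{e} = {a, b, d}
Let k=closure and c=complement:
  1. A     = {a, b}
  2. kA    = {a, b, d}
  3. cA    = {e, d}
  4. ckA   = {e}
  5. kcA   = {a, b, e, d}
  6. ckcA  = ∅
— saturated at 6

6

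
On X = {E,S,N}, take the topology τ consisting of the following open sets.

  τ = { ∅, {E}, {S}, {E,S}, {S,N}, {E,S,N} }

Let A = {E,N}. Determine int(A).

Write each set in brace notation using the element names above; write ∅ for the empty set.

{E}

opens ⊆ A: ∅, {E}; union → int = {E}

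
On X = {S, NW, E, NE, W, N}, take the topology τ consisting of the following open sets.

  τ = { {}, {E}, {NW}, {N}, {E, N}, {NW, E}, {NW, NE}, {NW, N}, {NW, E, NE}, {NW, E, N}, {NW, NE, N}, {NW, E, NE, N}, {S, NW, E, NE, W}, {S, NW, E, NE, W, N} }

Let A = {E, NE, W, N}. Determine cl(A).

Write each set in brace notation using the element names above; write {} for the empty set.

{S, E, NE, W, N}

closure: X∖int(X∖A) = X∖{NW} = {S, E, NE, W, N}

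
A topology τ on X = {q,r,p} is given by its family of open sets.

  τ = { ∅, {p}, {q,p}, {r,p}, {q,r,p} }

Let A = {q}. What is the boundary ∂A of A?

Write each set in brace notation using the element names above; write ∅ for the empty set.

interior: largest open inside A is ∅ (from ∅)
cl via duality: int({r,p}) = {r,p}, so X∖{r,p} = {q}
cl∖int = {q}

{q}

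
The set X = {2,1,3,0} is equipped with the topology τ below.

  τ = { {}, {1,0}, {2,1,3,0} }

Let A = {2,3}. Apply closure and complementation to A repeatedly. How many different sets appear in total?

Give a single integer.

4

complement {1,0}; its interior {1,0}; cl(A) = X∖{1,0} = {2,3}
With k = closure, c = complement:
  1. A     = {2,3}
  2. cA    = {1,0}
  3. kcA   = {2,1,3,0}
  4. ckcA  = {}
k, c of each give nothing new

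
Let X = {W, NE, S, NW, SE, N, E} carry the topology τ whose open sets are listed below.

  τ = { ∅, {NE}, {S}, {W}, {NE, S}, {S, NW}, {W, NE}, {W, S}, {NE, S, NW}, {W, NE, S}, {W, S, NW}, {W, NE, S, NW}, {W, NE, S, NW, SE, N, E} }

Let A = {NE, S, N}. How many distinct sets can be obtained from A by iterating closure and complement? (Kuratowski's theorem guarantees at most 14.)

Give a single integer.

8

complement {W, NW, SE, E}; its interior {W}; cl(A) = X∖{W} = {NE, S, NW, SE, N, E}
With k = closure, c = complement:
  1. A     = {NE, S, N}
  2. kA    = {NE, S, NW, SE, N, E}
  3. cA    = {W, NW, SE, E}
  4. ckA   = {W}
  5. kcA   = {W, NW, SE, N, E}
  6. kckA  = {W, SE, N, E}
  7. ckcA  = {NE, S}
  8. ckckA = {NE, S, NW}
k, c of each give nothing new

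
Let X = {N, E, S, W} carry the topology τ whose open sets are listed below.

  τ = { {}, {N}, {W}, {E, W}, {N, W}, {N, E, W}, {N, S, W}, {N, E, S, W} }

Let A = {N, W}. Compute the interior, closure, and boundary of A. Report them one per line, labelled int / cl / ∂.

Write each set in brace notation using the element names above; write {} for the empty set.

int(A) = {N, W}
cl(A)  = {N, E, S, W}
∂A     = {E, S}

U open, U⊆A: {}, {N}, {W}, {N, W}. int(A) = ⋃ = {N, W}
X∖A={E, S}, int(X∖A)={}, hence cl(A)={N, E, S, W}
∂A: remove int from cl → {E, S}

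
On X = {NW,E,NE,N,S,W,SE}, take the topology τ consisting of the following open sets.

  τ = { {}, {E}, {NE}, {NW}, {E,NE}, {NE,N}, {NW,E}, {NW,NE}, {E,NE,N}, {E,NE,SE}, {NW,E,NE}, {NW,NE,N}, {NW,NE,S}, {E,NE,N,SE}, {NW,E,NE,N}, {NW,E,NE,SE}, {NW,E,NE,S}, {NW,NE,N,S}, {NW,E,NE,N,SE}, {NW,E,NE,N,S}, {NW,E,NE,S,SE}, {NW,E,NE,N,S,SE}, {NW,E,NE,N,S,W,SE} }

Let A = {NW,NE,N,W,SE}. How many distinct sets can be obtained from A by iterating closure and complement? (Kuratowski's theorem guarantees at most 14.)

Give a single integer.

8

complement {E,S}; its interior {E}; cl(A) = X∖{E} = {NW,NE,N,S,W,SE}
With k = closure, c = complement:
  1. A     = {NW,NE,N,W,SE}
  2. kA    = {NW,NE,N,S,W,SE}
  3. cA    = {E,S}
  4. ckA   = {E}
  5. kcA   = {E,S,W,SE}
  6. kckA  = {E,W,SE}
  7. ckcA  = {NW,NE,N}
  8. ckckA = {NW,NE,N,S}
k, c of each give nothing new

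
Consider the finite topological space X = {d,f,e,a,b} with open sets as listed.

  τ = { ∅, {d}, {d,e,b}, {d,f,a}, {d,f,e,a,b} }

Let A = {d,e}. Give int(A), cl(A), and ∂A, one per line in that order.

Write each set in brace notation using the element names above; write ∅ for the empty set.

open subsets of A: ∅, {d}; so int(A) = {d}
closure: X∖int(X∖A) = X∖∅ = {d,f,e,a,b}
∂A = {d,f,e,a,b} minus {d} = {f,e,a,b}

int(A) = {d}
cl(A)  = {d,f,e,a,b}
∂A     = {f,e,a,b}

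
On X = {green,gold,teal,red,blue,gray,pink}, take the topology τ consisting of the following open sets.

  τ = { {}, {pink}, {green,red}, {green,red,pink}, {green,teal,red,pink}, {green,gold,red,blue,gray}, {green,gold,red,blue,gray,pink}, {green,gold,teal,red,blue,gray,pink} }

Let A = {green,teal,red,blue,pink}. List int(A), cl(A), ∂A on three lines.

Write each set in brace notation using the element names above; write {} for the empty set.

interior: largest open inside A is {green,teal,red,pink} (from {}, {pink}, {green,red}, {green,red,pink}, {green,teal,red,pink})
cl via duality: int({gold,gray}) = {}, so X∖{} = {green,gold,teal,red,blue,gray,pink}
cl∖int = {gold,blue,gray}

int(A) = {green,teal,red,pink}
cl(A)  = {green,gold,teal,red,blue,gray,pink}
∂A     = {gold,blue,gray}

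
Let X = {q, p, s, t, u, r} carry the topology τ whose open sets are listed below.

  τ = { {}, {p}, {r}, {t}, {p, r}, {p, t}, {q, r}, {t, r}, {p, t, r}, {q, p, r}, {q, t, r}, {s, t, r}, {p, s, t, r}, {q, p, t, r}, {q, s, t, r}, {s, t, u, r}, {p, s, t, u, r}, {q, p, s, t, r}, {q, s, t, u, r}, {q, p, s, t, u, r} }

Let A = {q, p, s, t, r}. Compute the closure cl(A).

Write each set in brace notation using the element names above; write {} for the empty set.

{q, p, s, t, u, r}

complement {u}; its interior {}; cl(A) = X∖{} = {q, p, s, t, u, r}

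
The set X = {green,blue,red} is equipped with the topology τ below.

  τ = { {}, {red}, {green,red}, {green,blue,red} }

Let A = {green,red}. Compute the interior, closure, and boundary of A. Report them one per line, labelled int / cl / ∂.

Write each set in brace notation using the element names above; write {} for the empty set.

U open, U⊆A: {}, {red}, {green,red}. int(A) = ⋃ = {green,red}
X∖A={blue}, int(X∖A)={}, hence cl(A)={green,blue,red}
∂A: remove int from cl → {blue}

int(A) = {green,red}
cl(A)  = {green,blue,red}
∂A     = {blue}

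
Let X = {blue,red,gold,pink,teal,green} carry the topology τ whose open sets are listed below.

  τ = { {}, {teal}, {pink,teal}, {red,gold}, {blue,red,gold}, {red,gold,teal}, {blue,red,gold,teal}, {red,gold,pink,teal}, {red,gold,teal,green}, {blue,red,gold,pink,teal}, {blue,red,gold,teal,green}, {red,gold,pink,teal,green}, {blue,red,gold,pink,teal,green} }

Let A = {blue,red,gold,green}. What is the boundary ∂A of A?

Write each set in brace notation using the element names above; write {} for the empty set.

{green}

interior: largest open inside A is {blue,red,gold} (from {}, {red,gold}, {blue,red,gold})
cl via duality: int({pink,teal}) = {pink,teal}, so X∖{pink,teal} = {blue,red,gold,green}
cl∖int = {green}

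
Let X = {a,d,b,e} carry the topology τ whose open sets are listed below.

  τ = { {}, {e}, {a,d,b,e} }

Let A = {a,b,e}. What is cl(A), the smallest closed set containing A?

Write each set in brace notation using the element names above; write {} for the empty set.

{a,d,b,e}

closure: X∖int(X∖A) = X∖{} = {a,d,b,e}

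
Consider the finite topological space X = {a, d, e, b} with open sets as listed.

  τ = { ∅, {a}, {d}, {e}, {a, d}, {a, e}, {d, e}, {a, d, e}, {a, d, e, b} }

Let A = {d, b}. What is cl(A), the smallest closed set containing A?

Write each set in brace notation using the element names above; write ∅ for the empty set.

complement {a, e}; its interior {a, e}; cl(A) = X∖{a, e} = {d, b}

{d, b}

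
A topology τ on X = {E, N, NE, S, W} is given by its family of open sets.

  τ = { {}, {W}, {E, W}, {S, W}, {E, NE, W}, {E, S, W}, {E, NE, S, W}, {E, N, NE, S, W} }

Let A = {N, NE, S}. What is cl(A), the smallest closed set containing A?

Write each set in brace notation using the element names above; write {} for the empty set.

{N, NE, S}

X∖A={E, W}, int(X∖A)={E, W}, hence cl(A)={N, NE, S}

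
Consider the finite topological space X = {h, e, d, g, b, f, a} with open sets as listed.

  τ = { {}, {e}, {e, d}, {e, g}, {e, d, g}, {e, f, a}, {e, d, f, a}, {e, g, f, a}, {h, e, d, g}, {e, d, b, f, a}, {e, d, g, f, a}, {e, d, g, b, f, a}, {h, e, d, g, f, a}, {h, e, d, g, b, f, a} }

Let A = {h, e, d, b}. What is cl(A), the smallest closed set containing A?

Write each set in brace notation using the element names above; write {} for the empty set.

{h, e, d, g, b, f, a}

cl via duality: int({g, f, a}) = {}, so X∖{} = {h, e, d, g, b, f, a}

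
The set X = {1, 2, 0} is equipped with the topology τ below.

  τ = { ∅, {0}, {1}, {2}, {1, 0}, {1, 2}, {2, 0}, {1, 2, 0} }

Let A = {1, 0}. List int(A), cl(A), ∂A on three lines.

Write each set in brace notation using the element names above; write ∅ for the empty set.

open subsets of A: ∅, {0}, {1}, {1, 0}; so int(A) = {1, 0}
closure: X∖int(X∖A) = X∖{2} = {1, 0}
∂A = {1, 0} minus {1, 0} = ∅

int(A) = {1, 0}
cl(A)  = {1, 0}
∂A     = ∅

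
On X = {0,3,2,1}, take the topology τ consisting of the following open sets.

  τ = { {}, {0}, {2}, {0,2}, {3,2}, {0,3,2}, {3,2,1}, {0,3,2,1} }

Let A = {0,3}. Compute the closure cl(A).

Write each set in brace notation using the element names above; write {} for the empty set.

{0,3,1}

X∖A={2,1}, int(X∖A)={2}, hence cl(A)={0,3,1}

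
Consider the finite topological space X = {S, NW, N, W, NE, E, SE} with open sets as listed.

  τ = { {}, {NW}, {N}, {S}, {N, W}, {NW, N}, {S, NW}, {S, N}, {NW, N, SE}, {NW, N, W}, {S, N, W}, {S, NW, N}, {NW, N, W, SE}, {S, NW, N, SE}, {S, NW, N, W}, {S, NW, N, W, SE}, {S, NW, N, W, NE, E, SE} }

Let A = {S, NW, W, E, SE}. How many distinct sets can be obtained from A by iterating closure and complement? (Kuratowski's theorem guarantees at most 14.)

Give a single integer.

X∖A={N, NE}, int(X∖A)={N}, hence cl(A)={S, NW, W, NE, E, SE}
Orbit (k=closure, c=complement):
  1. A     = {S, NW, W, E, SE}
  2. kA    = {S, NW, W, NE, E, SE}
  3. cA    = {N, NE}
  4. ckA   = {N}
  5. kcA   = {N, W, NE, E, SE}
  6. ckcA  = {S, NW}
  7. kckcA = {S, NW, NE, E, SE}
  8. ckckcA = {N, W}
(closed under both — stop)

8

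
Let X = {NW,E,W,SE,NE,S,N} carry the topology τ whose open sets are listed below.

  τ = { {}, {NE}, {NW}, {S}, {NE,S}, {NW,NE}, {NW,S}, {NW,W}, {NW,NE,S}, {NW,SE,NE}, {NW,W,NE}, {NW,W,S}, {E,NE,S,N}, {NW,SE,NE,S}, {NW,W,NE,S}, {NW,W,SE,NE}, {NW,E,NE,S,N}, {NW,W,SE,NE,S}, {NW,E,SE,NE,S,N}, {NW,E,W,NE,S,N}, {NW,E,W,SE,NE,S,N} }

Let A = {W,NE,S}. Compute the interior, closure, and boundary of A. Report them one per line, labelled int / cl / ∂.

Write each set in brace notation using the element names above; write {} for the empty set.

open subsets of A: {}, {S}, {NE}, {NE,S}; so int(A) = {NE,S}
closure: X∖int(X∖A) = X∖{NW} = {E,W,SE,NE,S,N}
∂A = {E,W,SE,NE,S,N} minus {NE,S} = {E,W,SE,N}

int(A) = {NE,S}
cl(A)  = {E,W,SE,NE,S,N}
∂A     = {E,W,SE,N}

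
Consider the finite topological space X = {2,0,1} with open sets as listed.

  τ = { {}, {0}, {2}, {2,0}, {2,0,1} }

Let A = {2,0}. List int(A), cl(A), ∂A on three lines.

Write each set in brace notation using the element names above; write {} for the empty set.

interior: largest open inside A is {2,0} (from {}, {2}, {0}, {2,0})
cl via duality: int({1}) = {}, so X∖{} = {2,0,1}
cl∖int = {1}

int(A) = {2,0}
cl(A)  = {2,0,1}
∂A     = {1}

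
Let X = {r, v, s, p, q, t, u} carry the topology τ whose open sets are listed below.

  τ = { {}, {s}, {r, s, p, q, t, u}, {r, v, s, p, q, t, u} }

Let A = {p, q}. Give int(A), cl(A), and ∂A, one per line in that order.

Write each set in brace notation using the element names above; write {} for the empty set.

opens ⊆ A: {}; union → int = {}
complement {r, v, s, t, u}; its interior {s}; cl(A) = X∖{s} = {r, v, p, q, t, u}
boundary = {r, v, p, q, t, u} ∖ {} = {r, v, p, q, t, u}

int(A) = {}
cl(A)  = {r, v, p, q, t, u}
∂A     = {r, v, p, q, t, u}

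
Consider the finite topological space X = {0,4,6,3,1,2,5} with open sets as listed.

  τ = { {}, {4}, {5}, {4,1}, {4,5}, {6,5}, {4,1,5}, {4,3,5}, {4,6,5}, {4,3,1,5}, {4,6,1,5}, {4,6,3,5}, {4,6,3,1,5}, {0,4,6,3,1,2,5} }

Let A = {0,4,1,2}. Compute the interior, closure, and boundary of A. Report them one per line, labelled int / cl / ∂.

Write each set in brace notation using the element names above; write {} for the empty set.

int(A) = {4,1}
cl(A)  = {0,4,3,1,2}
∂A     = {0,3,2}

U open, U⊆A: {}, {4}, {4,1}. int(A) = ⋃ = {4,1}
X∖A={6,3,5}, int(X∖A)={6,5}, hence cl(A)={0,4,3,1,2}
∂A: remove int from cl → {0,3,2}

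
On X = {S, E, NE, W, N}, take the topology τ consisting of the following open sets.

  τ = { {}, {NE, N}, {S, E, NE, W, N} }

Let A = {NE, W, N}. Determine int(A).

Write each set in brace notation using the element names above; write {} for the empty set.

{NE, N}

open subsets of A: {}, {NE, N}; so int(A) = {NE, N}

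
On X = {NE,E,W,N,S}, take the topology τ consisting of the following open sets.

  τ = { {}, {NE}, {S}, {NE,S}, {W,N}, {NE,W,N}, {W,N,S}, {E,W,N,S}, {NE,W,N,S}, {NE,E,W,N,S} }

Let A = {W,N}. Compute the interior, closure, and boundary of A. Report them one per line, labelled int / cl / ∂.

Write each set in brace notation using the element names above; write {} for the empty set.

int(A) = {W,N}
cl(A)  = {E,W,N}
∂A     = {E}

U open, U⊆A: {}, {W,N}. int(A) = ⋃ = {W,N}
X∖A={NE,E,S}, int(X∖A)={NE,S}, hence cl(A)={E,W,N}
∂A: remove int from cl → {E}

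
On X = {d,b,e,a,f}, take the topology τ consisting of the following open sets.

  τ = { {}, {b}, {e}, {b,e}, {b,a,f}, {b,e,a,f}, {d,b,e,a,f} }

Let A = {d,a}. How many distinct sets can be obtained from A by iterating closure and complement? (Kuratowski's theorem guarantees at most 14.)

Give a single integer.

complement {b,e,f}; its interior {b,e}; cl(A) = X∖{b,e} = {d,a,f}
With k = closure, c = complement:
  1. A     = {d,a}
  2. kA    = {d,a,f}
  3. cA    = {b,e,f}
  4. ckA   = {b,e}
  5. kcA   = {d,b,e,a,f}
  6. ckcA  = {}
k, c of each give nothing new

6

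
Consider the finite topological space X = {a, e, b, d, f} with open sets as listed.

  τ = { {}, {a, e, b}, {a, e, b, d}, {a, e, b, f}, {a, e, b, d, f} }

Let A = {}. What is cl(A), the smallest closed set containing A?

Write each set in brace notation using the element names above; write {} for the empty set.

{}

cl via duality: int({a, e, b, d, f}) = {a, e, b, d, f}, so X∖{a, e, b, d, f} = {}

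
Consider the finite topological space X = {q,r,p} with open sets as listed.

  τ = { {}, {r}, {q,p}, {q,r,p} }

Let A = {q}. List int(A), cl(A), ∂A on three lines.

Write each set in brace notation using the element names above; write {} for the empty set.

interior: largest open inside A is {} (from {})
cl via duality: int({r,p}) = {r}, so X∖{r} = {q,p}
cl∖int = {q,p}

int(A) = {}
cl(A)  = {q,p}
∂A     = {q,p}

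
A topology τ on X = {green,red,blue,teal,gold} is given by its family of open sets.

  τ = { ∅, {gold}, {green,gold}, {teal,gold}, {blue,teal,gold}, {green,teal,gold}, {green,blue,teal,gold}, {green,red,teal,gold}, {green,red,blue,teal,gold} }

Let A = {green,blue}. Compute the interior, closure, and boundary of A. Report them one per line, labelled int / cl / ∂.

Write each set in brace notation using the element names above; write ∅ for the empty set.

int(A) = ∅
cl(A)  = {green,red,blue}
∂A     = {green,red,blue}

U open, U⊆A: ∅. int(A) = ⋃ = ∅
X∖A={red,teal,gold}, int(X∖A)={teal,gold}, hence cl(A)={green,red,blue}
∂A: remove int from cl → {green,red,blue}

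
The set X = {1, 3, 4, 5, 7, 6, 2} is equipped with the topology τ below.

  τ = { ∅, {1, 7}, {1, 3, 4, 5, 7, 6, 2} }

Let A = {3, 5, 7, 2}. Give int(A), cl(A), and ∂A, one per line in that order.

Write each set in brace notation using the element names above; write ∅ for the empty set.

U open, U⊆A: ∅. int(A) = ⋃ = ∅
X∖A={1, 4, 6}, int(X∖A)=∅, hence cl(A)={1, 3, 4, 5, 7, 6, 2}
∂A: remove int from cl → {1, 3, 4, 5, 7, 6, 2}

int(A) = ∅
cl(A)  = {1, 3, 4, 5, 7, 6, 2}
∂A     = {1, 3, 4, 5, 7, 6, 2}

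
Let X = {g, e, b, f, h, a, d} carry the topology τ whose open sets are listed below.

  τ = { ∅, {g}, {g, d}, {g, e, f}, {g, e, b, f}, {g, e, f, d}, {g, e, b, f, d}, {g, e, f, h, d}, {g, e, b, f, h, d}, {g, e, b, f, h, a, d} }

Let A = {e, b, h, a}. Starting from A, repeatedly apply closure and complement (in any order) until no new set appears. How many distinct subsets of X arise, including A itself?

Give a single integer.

6

closure: X∖int(X∖A) = X∖{g, d} = {e, b, f, h, a}
Let k=closure and c=complement:
  1. A     = {e, b, h, a}
  2. kA    = {e, b, f, h, a}
  3. cA    = {g, f, d}
  4. ckA   = {g, d}
  5. kcA   = {g, e, b, f, h, a, d}
  6. ckcA  = ∅
— saturated at 6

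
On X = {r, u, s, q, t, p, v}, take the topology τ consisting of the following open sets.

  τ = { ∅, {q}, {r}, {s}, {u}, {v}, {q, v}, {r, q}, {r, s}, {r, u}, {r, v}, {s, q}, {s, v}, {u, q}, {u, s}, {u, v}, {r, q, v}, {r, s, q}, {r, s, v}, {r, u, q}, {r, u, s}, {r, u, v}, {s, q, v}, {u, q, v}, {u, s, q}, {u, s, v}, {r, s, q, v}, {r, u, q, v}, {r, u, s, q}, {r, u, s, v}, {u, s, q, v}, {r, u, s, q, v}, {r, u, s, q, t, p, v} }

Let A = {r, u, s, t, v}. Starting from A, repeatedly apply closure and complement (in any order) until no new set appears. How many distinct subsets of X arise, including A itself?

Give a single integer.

X∖A={q, p}, int(X∖A)={q}, hence cl(A)={r, u, s, t, p, v}
Orbit (k=closure, c=complement):
  1. A     = {r, u, s, t, v}
  2. kA    = {r, u, s, t, p, v}
  3. cA    = {q, p}
  4. ckA   = {q}
  5. kcA   = {q, t, p}
  6. ckcA  = {r, u, s, v}
(closed under both — stop)

6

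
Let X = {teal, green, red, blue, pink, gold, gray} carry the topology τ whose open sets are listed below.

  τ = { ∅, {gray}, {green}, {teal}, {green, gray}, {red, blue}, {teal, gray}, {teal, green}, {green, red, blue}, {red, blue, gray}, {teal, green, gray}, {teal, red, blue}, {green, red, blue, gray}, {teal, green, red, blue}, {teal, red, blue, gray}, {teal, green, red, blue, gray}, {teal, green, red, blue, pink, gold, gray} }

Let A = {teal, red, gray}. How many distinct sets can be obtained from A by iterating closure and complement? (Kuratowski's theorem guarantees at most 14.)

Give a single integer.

closure: X∖int(X∖A) = X∖{green} = {teal, red, blue, pink, gold, gray}
Let k=closure and c=complement:
  1. A     = {teal, red, gray}
  2. kA    = {teal, red, blue, pink, gold, gray}
  3. cA    = {green, blue, pink, gold}
  4. ckA   = {green}
  5. kcA   = {green, red, blue, pink, gold}
  6. kckA  = {green, pink, gold}
  7. ckcA  = {teal, gray}
  8. ckckA = {teal, red, blue, gray}
  9. kckcA = {teal, pink, gold, gray}
  10. ckckcA = {green, red, blue}
— saturated at 10

10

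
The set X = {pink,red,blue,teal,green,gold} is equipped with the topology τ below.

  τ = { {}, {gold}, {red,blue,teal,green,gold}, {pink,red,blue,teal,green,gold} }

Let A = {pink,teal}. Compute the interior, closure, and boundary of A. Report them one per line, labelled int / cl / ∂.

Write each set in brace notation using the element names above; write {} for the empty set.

U open, U⊆A: {}. int(A) = ⋃ = {}
X∖A={red,blue,green,gold}, int(X∖A)={gold}, hence cl(A)={pink,red,blue,teal,green}
∂A: remove int from cl → {pink,red,blue,teal,green}

int(A) = {}
cl(A)  = {pink,red,blue,teal,green}
∂A     = {pink,red,blue,teal,green}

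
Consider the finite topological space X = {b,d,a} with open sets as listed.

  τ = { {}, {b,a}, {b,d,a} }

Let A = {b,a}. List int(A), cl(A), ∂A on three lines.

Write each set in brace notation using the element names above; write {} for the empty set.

int(A) = {b,a}
cl(A)  = {b,d,a}
∂A     = {d}

interior: largest open inside A is {b,a} (from {}, {b,a})
cl via duality: int({d}) = {}, so X∖{} = {b,d,a}
cl∖int = {d}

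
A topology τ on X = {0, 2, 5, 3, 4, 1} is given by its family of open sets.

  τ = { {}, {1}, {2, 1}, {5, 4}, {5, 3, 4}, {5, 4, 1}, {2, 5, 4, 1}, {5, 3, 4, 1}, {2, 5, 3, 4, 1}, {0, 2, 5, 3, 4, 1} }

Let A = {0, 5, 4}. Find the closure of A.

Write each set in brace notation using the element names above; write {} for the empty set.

X∖A={2, 3, 1}, int(X∖A)={2, 1}, hence cl(A)={0, 5, 3, 4}

{0, 5, 3, 4}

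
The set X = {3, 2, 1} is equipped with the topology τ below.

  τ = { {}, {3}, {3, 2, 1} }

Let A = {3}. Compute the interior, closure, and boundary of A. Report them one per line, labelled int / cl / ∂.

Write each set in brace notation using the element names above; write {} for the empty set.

opens ⊆ A: {}, {3}; union → int = {3}
complement {2, 1}; its interior {}; cl(A) = X∖{} = {3, 2, 1}
boundary = {3, 2, 1} ∖ {3} = {2, 1}

int(A) = {3}
cl(A)  = {3, 2, 1}
∂A     = {2, 1}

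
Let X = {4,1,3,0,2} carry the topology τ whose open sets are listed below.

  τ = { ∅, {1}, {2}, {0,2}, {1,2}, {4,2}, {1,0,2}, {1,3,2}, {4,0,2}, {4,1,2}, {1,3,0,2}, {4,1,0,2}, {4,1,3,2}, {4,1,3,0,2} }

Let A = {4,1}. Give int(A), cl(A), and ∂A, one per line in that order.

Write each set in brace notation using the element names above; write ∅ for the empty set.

int(A) = {1}
cl(A)  = {4,1,3}
∂A     = {4,3}

interior: largest open inside A is {1} (from ∅, {1})
cl via duality: int({3,0,2}) = {0,2}, so X∖{0,2} = {4,1,3}
cl∖int = {4,3}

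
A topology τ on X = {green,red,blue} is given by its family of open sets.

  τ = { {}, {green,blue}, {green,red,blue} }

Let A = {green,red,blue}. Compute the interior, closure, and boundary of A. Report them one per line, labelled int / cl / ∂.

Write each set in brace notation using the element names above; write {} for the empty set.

U open, U⊆A: {}, {green,blue}, {green,red,blue}. int(A) = ⋃ = {green,red,blue}
X∖A={}, int(X∖A)={}, hence cl(A)={green,red,blue}
∂A: remove int from cl → {}

int(A) = {green,red,blue}
cl(A)  = {green,red,blue}
∂A     = {}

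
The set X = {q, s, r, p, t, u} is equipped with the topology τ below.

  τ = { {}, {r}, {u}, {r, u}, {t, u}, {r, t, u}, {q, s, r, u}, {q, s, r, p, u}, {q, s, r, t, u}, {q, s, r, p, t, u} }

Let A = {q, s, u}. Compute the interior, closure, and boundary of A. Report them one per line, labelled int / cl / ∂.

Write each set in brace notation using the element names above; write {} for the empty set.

int(A) = {u}
cl(A)  = {q, s, p, t, u}
∂A     = {q, s, p, t}

opens ⊆ A: {}, {u}; union → int = {u}
complement {r, p, t}; its interior {r}; cl(A) = X∖{r} = {q, s, p, t, u}
boundary = {q, s, p, t, u} ∖ {u} = {q, s, p, t}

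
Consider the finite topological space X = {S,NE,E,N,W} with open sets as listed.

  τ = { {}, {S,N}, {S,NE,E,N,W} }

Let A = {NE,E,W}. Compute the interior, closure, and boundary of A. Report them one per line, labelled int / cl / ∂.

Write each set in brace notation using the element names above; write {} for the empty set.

U open, U⊆A: {}. int(A) = ⋃ = {}
X∖A={S,N}, int(X∖A)={S,N}, hence cl(A)={NE,E,W}
∂A: remove int from cl → {NE,E,W}

int(A) = {}
cl(A)  = {NE,E,W}
∂A     = {NE,E,W}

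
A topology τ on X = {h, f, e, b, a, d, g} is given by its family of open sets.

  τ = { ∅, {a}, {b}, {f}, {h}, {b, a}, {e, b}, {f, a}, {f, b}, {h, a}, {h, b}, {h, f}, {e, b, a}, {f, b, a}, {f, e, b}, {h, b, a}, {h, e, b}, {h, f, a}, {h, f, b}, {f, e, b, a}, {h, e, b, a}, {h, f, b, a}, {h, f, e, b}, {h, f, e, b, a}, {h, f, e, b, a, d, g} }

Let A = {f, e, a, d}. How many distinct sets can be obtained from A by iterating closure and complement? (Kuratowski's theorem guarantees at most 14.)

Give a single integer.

8

cl via duality: int({h, b, g}) = {h, b}, so X∖{h, b} = {f, e, a, d, g}
Write k for closure, c for complement:
  1. A     = {f, e, a, d}
  2. kA    = {f, e, a, d, g}
  3. cA    = {h, b, g}
  4. ckA   = {h, b}
  5. kcA   = {h, e, b, d, g}
  6. ckcA  = {f, a}
  7. kckcA = {f, a, d, g}
  8. ckckcA = {h, e, b}
applying k or c yields no new set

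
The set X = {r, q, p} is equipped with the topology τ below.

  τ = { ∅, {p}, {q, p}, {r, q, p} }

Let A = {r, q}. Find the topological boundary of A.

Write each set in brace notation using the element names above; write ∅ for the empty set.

{r, q}

open subsets of A: ∅; so int(A) = ∅
closure: X∖int(X∖A) = X∖{p} = {r, q}
∂A = {r, q} minus ∅ = {r, q}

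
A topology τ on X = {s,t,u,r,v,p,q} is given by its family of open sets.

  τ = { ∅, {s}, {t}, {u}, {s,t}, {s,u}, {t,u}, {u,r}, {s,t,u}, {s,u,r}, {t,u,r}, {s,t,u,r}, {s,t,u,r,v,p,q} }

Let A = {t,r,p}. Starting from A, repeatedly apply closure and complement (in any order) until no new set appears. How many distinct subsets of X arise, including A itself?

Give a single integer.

8

X∖A={s,u,v,q}, int(X∖A)={s,u}, hence cl(A)={t,r,v,p,q}
Orbit (k=closure, c=complement):
  1. A     = {t,r,p}
  2. kA    = {t,r,v,p,q}
  3. cA    = {s,u,v,q}
  4. ckA   = {s,u}
  5. kcA   = {s,u,r,v,p,q}
  6. ckcA  = {t}
  7. kckcA = {t,v,p,q}
  8. ckckcA = {s,u,r}
(closed under both — stop)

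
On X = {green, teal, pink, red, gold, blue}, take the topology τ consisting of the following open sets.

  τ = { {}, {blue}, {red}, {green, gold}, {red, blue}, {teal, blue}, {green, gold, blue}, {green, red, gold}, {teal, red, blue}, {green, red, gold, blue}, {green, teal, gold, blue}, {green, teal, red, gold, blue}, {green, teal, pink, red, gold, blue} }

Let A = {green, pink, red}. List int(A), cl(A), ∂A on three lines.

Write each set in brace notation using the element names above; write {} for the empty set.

int(A) = {red}
cl(A)  = {green, pink, red, gold}
∂A     = {green, pink, gold}

open subsets of A: {}, {red}; so int(A) = {red}
closure: X∖int(X∖A) = X∖{teal, blue} = {green, pink, red, gold}
∂A = {green, pink, red, gold} minus {red} = {green, pink, gold}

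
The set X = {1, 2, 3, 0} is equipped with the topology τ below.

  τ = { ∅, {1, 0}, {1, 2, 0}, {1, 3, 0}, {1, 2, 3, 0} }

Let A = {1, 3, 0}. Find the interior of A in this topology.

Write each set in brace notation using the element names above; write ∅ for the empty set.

opens ⊆ A: ∅, {1, 0}, {1, 3, 0}; union → int = {1, 3, 0}

{1, 3, 0}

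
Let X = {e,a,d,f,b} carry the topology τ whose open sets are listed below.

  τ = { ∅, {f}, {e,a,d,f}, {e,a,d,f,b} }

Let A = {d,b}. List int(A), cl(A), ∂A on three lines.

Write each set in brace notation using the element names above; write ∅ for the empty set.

opens ⊆ A: ∅; union → int = ∅
complement {e,a,f}; its interior {f}; cl(A) = X∖{f} = {e,a,d,b}
boundary = {e,a,d,b} ∖ ∅ = {e,a,d,b}

int(A) = ∅
cl(A)  = {e,a,d,b}
∂A     = {e,a,d,b}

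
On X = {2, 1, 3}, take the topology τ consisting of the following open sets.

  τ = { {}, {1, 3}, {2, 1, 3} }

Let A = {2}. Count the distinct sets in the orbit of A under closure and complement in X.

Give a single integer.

4

X∖A={1, 3}, int(X∖A)={1, 3}, hence cl(A)={2}
Orbit (k=closure, c=complement):
  1. A     = {2}
  2. cA    = {1, 3}
  3. kcA   = {2, 1, 3}
  4. ckcA  = {}
(closed under both — stop)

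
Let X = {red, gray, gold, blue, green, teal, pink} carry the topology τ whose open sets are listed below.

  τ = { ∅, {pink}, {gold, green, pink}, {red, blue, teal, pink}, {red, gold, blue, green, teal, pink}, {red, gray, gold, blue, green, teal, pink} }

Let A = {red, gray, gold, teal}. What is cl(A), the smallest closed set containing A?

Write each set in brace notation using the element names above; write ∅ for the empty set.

{red, gray, gold, blue, green, teal}

X∖A={blue, green, pink}, int(X∖A)={pink}, hence cl(A)={red, gray, gold, blue, green, teal}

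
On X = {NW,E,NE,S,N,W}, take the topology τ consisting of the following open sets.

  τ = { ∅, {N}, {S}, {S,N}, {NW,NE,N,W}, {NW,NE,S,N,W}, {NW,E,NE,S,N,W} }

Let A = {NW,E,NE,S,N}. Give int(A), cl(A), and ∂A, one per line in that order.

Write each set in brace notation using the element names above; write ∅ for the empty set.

open subsets of A: ∅, {S}, {N}, {S,N}; so int(A) = {S,N}
closure: X∖int(X∖A) = X∖∅ = {NW,E,NE,S,N,W}
∂A = {NW,E,NE,S,N,W} minus {S,N} = {NW,E,NE,W}

int(A) = {S,N}
cl(A)  = {NW,E,NE,S,N,W}
∂A     = {NW,E,NE,W}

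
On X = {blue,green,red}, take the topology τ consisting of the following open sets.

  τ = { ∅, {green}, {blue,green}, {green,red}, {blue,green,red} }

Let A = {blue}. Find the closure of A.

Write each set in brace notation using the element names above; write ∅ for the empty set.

cl via duality: int({green,red}) = {green,red}, so X∖{green,red} = {blue}

{blue}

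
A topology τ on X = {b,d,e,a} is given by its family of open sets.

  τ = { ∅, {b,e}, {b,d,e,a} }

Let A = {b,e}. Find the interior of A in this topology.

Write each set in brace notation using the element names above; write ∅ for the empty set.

{b,e}

opens ⊆ A: ∅, {b,e}; union → int = {b,e}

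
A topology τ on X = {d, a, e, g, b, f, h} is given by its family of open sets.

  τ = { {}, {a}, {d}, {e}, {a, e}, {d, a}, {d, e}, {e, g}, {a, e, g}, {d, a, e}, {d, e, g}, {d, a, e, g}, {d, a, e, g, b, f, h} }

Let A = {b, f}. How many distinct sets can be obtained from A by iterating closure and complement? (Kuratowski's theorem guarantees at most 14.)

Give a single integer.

cl via duality: int({d, a, e, g, h}) = {d, a, e, g}, so X∖{d, a, e, g} = {b, f, h}
Write k for closure, c for complement:
  1. A     = {b, f}
  2. kA    = {b, f, h}
  3. cA    = {d, a, e, g, h}
  4. ckA   = {d, a, e, g}
  5. kcA   = {d, a, e, g, b, f, h}
  6. ckcA  = {}
applying k or c yields no new set

6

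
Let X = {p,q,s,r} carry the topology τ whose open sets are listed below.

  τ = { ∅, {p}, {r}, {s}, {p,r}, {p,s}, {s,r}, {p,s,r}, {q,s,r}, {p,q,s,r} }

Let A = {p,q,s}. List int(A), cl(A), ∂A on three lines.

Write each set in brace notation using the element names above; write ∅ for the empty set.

int(A) = {p,s}
cl(A)  = {p,q,s}
∂A     = {q}

interior: largest open inside A is {p,s} (from ∅, {s}, {p}, {p,s})
cl via duality: int({r}) = {r}, so X∖{r} = {p,q,s}
cl∖int = {q}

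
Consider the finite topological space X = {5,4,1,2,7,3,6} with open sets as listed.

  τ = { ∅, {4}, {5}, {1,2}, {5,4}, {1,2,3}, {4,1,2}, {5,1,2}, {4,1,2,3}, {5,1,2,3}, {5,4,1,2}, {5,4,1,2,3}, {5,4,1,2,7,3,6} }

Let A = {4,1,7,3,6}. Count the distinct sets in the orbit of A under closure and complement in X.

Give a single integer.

10

X∖A={5,2}, int(X∖A)={5}, hence cl(A)={4,1,2,7,3,6}
Orbit (k=closure, c=complement):
  1. A     = {4,1,7,3,6}
  2. kA    = {4,1,2,7,3,6}
  3. cA    = {5,2}
  4. ckA   = {5}
  5. kcA   = {5,1,2,7,3,6}
  6. kckA  = {5,7,6}
  7. ckcA  = {4}
  8. ckckA = {4,1,2,3}
  9. kckcA = {4,7,6}
  10. ckckcA = {5,1,2,3}
(closed under both — stop)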